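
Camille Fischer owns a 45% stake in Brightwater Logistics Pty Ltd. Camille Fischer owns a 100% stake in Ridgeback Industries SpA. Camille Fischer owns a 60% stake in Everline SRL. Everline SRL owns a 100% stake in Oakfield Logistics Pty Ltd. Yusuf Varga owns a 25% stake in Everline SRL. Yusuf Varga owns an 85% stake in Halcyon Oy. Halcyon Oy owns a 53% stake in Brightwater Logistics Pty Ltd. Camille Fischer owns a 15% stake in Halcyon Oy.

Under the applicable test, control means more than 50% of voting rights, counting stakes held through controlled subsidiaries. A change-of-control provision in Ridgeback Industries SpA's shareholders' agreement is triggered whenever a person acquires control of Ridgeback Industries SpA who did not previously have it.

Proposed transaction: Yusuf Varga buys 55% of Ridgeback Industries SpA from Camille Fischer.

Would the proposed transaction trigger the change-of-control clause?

Yes

The purchase adds only to Yusuf's holdings (Camille's stake shrinks), so Yusuf is the only person who could newly come to control Ridgeback.
Yusuf holds 85% of Halcyon, so Yusuf controls Halcyon.
Halcyon holds 53% of Brightwater, so Yusuf controls Brightwater.
Neither Yusuf nor any entity Yusuf controls holds any voting interest in Ridgeback.
So before the transaction, Yusuf does not control Ridgeback.
After the purchase, Yusuf holds 55% of Ridgeback directly, and Camille's stake falls to 45%.
Yusuf holds 55% of Ridgeback, so Yusuf controls Ridgeback.
Yusuf did not control Ridgeback before and does after, so the clause is triggered.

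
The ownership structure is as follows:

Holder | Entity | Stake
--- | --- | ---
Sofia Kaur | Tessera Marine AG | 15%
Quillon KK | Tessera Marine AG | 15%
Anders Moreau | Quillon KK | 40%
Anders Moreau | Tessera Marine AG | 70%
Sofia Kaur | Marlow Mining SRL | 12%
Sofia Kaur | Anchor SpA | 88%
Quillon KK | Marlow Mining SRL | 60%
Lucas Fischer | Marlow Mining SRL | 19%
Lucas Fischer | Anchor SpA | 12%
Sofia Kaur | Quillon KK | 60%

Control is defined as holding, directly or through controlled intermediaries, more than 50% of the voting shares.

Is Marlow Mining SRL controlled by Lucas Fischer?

Lucas's largest direct stake is 19% in Marlow, which does not meet the threshold, so Lucas controls no company.
In Marlow, Lucas's side holds only 19%, not > 50%.
So Lucas does not control Marlow.

No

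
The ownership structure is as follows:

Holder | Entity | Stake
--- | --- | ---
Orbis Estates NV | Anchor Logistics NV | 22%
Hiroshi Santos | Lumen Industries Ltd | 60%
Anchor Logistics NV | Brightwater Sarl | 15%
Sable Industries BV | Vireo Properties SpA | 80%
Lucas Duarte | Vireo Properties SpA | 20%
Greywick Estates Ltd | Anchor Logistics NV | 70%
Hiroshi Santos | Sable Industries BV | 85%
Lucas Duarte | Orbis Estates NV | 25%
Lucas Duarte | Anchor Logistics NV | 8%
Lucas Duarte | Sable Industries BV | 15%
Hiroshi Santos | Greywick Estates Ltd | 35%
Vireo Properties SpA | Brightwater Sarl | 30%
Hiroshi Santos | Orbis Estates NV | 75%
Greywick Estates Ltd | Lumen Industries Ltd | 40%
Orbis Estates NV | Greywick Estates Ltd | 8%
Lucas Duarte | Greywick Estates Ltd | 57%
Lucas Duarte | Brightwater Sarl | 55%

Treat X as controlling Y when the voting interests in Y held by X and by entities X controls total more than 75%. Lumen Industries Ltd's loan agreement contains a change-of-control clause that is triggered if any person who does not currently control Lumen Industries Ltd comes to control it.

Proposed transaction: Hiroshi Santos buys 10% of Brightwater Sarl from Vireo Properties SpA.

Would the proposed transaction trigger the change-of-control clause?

The purchase adds only to Hiroshi's holdings (Vireo's stake shrinks), so Hiroshi is the only person who could newly come to control Lumen.
Hiroshi holds 85% of Sable, so Hiroshi controls Sable.
Sable holds 80% of Vireo, so Hiroshi controls Vireo.
In Lumen, Hiroshi's side holds only 60%, not > 75%.
So before the transaction, Hiroshi does not control Lumen.
After the purchase, Hiroshi holds 10% of Brightwater directly, and Vireo's stake falls to 20%.
Hiroshi's side now holds 20% + 10% = 30% of Brightwater, not > 75%, so Hiroshi still does not control Brightwater.
After the transaction, Hiroshi's side holds 60% of Lumen, not > 75%, so Hiroshi still does not control Lumen.
No new person acquires control, so the clause is not triggered.

No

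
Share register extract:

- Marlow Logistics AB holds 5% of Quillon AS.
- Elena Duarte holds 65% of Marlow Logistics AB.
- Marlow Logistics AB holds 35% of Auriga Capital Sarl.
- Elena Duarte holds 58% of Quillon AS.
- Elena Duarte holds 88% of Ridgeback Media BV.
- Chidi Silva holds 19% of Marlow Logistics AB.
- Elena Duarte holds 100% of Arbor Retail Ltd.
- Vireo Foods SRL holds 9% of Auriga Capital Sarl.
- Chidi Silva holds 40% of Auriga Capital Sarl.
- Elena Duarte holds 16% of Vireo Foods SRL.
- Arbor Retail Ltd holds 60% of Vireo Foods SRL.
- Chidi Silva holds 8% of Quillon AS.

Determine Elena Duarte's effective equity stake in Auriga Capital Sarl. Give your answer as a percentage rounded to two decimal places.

Elena reaches Auriga along 3 paths.
Via Marlow: 65% × 35% = 22.75%.
Via Vireo: 16% × 9% = 1.44%.
Via Arbor → Vireo: 100% × 60% × 9% = 5.4%.
Total: 22.75% + 1.44% + 5.4% = 29.59%.

29.59%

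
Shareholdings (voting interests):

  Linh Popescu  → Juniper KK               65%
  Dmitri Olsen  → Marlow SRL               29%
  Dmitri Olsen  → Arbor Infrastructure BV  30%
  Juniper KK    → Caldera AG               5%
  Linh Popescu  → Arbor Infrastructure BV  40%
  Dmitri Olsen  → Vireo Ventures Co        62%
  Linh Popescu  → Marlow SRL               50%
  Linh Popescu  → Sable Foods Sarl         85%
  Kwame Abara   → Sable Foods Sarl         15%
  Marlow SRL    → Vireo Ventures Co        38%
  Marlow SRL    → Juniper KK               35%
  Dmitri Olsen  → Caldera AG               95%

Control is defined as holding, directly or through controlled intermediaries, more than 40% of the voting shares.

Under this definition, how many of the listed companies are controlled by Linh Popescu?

3

Linh holds 50% of Marlow, so Linh controls Marlow.
Linh holds 85% of Sable, so Linh controls Sable.
Marlow and Linh together hold 35% + 65% = 100% of Juniper, so Linh controls Juniper.
No other company's threshold is met.
Linh controls 3 companies.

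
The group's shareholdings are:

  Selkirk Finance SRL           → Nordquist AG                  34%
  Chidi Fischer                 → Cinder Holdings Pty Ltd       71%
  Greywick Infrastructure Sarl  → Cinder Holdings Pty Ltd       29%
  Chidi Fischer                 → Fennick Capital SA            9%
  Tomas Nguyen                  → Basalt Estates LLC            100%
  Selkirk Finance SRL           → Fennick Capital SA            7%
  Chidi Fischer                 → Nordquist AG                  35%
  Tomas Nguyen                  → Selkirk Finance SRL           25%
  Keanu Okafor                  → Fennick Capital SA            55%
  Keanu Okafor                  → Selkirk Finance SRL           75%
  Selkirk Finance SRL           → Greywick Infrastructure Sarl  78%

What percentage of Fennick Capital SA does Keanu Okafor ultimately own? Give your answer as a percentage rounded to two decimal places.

60.25%

Keanu reaches Fennick along 2 paths.
Direct stake: 55% = 55%.
Via Selkirk: 75% × 7% = 5.25%.
Total: 55% + 5.25% = 60.25%.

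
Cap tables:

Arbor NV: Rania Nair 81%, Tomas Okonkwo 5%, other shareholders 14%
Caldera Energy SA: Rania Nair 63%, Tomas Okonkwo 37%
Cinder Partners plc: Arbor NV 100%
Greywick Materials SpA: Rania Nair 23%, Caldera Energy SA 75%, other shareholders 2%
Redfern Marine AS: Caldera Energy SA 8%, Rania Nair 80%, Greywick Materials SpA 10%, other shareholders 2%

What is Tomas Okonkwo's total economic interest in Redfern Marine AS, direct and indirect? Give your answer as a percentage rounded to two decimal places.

Tomas reaches Redfern along 2 paths.
Via Caldera: 37% × 8% = 2.96%.
Via Caldera → Greywick: 37% × 75% × 10% = 2.775%.
Total: 2.96% + 2.775% = 5.735%.
Rounded: 5.74%.

5.74%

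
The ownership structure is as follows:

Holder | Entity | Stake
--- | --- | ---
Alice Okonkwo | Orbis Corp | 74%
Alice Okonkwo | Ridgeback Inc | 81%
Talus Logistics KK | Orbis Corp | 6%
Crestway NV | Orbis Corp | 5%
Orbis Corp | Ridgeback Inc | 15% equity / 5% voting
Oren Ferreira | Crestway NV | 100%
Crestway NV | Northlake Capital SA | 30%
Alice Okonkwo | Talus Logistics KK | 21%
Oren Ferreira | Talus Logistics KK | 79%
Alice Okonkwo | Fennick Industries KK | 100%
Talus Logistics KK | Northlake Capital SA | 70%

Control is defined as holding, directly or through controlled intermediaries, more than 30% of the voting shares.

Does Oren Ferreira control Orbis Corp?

No

Oren holds 79% of Talus, so Oren controls Talus.
Oren holds 100% of Crestway, so Oren controls Crestway.
Crestway and Talus together hold 30% + 70% = 100% of Northlake, so Oren controls Northlake.
In Orbis, Oren's side holds only 5% + 6% = 11%, not > 30%.
So Oren does not control Orbis.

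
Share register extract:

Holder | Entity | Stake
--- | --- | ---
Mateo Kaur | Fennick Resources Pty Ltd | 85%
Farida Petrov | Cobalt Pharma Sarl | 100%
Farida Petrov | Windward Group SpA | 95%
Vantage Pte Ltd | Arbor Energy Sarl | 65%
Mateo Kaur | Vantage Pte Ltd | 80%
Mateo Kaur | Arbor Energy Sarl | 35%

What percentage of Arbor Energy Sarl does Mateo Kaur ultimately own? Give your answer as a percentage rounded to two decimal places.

Mateo reaches Arbor along 2 paths.
Via Vantage: 80% × 65% = 52%.
Direct stake: 35% = 35%.
Total: 52% + 35% = 87%.
Rounded: 87.00%.

87.00%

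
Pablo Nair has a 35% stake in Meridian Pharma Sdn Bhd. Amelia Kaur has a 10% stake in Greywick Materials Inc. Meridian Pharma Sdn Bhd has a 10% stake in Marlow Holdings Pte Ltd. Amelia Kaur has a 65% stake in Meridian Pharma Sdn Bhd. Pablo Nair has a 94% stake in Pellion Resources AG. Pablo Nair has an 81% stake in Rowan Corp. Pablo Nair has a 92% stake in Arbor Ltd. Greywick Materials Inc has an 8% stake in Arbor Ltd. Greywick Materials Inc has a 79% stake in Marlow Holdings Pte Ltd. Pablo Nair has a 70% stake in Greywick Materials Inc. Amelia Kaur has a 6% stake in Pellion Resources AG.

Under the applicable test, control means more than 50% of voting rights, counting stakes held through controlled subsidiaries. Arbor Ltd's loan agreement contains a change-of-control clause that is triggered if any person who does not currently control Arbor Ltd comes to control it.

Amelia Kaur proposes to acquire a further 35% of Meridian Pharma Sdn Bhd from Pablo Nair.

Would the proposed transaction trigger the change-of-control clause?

The purchase adds only to Amelia's holdings (Pablo's stake shrinks), so Amelia is the only person who could newly come to control Arbor.
Amelia holds 65% of Meridian, so Amelia controls Meridian.
Neither Amelia nor any entity Amelia controls holds any voting interest in Arbor.
So before the transaction, Amelia does not control Arbor.
After the purchase, Amelia's direct stake in Meridian rises to 65% + 35% = 100%, and Pablo's stake falls to 0%.
Amelia holds 100% of Meridian, so Amelia controls Meridian.
After the transaction, neither Amelia nor any entity Amelia controls holds a voting interest in Arbor, so Amelia still does not control it.
No new person acquires control, so the clause is not triggered.

No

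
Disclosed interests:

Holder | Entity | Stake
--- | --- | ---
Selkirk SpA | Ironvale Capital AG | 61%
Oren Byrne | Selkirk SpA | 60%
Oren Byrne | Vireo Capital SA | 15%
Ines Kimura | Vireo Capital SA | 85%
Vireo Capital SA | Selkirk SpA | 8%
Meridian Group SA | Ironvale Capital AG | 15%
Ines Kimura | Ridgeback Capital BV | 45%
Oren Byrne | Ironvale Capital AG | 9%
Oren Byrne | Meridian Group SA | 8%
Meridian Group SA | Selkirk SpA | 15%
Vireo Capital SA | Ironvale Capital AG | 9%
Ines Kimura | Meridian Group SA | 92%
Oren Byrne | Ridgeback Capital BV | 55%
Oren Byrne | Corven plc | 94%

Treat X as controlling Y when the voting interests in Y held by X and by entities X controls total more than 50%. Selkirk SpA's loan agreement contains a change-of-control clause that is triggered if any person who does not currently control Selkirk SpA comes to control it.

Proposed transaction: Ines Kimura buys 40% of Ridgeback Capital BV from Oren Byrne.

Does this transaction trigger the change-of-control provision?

The purchase adds only to Ines's holdings (Oren's stake shrinks), so Ines is the only person who could newly come to control Selkirk.
Ines holds 85% of Vireo, so Ines controls Vireo.
Ines holds 92% of Meridian, so Ines controls Meridian.
In Selkirk, Ines's side holds only 15% + 8% = 23%, not > 50%.
So before the transaction, Ines does not control Selkirk.
After the purchase, Ines's direct stake in Ridgeback rises to 45% + 40% = 85%, and Oren's stake falls to 15%.
Ines holds 85% of Ridgeback, so Ines controls Ridgeback.
After the transaction, Ines's side holds 15% + 8% = 23% of Selkirk, not > 50%, so Ines still does not control Selkirk.
No new person acquires control, so the clause is not triggered.

No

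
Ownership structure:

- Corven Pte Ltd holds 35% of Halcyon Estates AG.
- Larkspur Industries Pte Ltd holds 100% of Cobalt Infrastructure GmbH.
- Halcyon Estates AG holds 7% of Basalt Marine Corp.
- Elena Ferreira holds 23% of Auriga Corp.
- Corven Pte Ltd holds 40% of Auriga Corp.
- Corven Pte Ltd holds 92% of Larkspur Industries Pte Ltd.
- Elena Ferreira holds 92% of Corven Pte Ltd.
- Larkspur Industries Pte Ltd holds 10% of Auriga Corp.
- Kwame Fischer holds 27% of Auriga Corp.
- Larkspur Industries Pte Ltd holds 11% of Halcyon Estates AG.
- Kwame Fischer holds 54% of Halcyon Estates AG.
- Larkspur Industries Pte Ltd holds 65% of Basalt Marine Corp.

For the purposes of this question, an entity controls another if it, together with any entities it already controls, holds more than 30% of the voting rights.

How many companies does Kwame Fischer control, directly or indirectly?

Kwame holds 54% of Halcyon, so Kwame controls Halcyon.
No other company's threshold is met.
Kwame controls 1 company.

1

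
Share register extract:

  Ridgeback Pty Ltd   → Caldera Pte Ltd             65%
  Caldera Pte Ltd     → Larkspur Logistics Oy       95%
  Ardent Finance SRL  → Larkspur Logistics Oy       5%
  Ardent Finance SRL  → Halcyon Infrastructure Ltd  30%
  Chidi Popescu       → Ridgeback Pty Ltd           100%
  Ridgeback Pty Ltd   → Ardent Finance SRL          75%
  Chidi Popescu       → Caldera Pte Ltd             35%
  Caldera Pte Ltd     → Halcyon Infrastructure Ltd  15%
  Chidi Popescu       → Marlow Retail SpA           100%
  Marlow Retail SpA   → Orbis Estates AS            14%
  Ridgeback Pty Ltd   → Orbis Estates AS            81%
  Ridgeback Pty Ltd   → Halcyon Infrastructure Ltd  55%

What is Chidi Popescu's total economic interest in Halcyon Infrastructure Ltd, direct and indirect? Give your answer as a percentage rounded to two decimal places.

92.50%

Chidi reaches Halcyon along 4 paths.
Via Ridgeback: 100% × 55% = 55%.
Via Ridgeback → Ardent: 100% × 75% × 30% = 22.5%.
Via Caldera: 35% × 15% = 5.25%.
Via Ridgeback → Caldera: 100% × 65% × 15% = 9.75%.
Total: 55% + 22.5% + 5.25% + 9.75% = 92.5%.
Rounded: 92.50%.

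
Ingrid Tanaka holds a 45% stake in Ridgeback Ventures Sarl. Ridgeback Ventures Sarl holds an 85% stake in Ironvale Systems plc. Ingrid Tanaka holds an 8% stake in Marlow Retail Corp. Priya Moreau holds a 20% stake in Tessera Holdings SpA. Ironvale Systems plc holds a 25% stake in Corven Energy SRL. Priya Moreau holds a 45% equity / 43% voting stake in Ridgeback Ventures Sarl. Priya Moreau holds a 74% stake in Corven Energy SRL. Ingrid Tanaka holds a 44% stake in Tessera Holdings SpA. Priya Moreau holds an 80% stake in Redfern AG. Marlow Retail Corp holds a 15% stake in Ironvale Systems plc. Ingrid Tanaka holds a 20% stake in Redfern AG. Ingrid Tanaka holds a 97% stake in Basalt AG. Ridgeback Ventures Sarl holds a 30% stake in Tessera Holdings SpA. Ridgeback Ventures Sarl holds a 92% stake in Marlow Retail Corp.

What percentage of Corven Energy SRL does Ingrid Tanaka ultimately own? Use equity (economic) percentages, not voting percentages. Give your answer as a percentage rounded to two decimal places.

Ingrid reaches Corven along 3 paths.
Via Marlow → Ironvale: 8% × 15% × 25% = 0.3%.
Via Ridgeback → Marlow → Ironvale: 45% × 92% × 15% × 25% = 1.5525%.
Via Ridgeback → Ironvale: 45% × 85% × 25% = 9.5625%.
Total: 0.3% + 1.5525% + 9.5625% = 11.415%.
Rounded: 11.42%.

11.42%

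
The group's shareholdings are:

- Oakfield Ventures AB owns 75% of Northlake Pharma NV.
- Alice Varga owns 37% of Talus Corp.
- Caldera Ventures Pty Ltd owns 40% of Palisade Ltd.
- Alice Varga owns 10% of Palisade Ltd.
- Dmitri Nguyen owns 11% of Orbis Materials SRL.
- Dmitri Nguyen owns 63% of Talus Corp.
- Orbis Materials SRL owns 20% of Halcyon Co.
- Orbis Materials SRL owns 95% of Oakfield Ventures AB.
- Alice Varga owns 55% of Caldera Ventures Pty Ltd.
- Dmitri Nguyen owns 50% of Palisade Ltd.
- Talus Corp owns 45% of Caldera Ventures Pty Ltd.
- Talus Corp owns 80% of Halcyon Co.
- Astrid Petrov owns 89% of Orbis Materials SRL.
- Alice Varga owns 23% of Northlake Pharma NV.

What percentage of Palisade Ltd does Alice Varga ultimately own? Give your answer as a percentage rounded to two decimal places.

38.66%

Alice reaches Palisade along 3 paths.
Via Talus → Caldera: 37% × 45% × 40% = 6.66%.
Via Caldera: 55% × 40% = 22%.
Direct stake: 10% = 10%.
Total: 6.66% + 22% + 10% = 38.66%.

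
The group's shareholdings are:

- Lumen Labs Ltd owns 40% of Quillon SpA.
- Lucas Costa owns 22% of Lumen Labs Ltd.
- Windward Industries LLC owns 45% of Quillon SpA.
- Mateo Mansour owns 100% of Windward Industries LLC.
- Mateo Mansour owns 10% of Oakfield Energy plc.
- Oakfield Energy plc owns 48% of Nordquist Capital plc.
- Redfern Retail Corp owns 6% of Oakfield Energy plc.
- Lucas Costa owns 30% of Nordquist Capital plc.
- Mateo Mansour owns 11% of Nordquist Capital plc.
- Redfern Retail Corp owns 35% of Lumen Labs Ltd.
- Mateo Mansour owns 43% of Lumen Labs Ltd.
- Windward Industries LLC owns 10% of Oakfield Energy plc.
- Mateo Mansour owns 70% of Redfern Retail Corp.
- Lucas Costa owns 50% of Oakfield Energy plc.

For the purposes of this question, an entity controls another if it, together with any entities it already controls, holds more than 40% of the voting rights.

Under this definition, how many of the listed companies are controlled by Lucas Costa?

Lucas holds 50% of Oakfield, so Lucas controls Oakfield.
Lucas and Oakfield together hold 30% + 48% = 78% of Nordquist, so Lucas controls Nordquist.
No other company's threshold is met.
Lucas controls 2 companies.

2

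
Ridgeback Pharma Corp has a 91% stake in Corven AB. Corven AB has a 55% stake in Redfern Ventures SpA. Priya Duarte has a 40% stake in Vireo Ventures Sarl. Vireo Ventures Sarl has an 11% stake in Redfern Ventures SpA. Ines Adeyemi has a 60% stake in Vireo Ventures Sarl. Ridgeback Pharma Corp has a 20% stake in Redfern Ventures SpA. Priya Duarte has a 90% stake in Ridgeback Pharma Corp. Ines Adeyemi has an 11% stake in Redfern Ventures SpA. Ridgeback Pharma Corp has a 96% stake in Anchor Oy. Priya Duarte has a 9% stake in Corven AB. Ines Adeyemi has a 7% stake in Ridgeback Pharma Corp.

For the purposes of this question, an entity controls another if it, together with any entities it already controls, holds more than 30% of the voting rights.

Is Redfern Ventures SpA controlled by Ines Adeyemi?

No

Ines holds 60% of Vireo, so Ines controls Vireo.
In Redfern, Ines's side holds only 11% + 11% = 22%, not > 30%.
So Ines does not control Redfern.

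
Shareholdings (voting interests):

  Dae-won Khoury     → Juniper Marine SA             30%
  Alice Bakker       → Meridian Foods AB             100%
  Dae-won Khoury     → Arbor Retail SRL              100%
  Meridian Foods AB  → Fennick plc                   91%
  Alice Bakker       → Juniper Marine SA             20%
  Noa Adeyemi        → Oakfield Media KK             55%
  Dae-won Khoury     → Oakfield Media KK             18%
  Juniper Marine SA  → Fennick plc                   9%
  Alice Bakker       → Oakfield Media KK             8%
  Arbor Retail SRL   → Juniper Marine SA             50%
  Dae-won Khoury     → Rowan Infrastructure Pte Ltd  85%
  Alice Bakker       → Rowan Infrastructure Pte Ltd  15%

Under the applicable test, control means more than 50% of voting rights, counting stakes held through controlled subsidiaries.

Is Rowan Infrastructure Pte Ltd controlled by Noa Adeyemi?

Noa holds 55% of Oakfield, so Noa controls Oakfield.
Neither Noa nor any entity Noa controls holds any voting interest in Rowan.
So Noa does not control Rowan.

No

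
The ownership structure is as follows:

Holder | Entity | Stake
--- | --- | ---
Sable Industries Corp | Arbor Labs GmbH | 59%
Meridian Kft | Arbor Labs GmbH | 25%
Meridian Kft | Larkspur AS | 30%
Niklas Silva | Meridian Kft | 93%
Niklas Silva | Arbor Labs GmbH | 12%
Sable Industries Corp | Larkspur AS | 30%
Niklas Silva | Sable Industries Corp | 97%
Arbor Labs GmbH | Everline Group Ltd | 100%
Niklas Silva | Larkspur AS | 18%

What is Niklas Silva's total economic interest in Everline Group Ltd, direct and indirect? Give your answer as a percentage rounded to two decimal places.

92.48%

Niklas reaches Everline along 3 paths.
Via Arbor: 12% × 100% = 12%.
Via Meridian → Arbor: 93% × 25% × 100% = 23.25%.
Via Sable → Arbor: 97% × 59% × 100% = 57.23%.
Total: 12% + 23.25% + 57.23% = 92.48%.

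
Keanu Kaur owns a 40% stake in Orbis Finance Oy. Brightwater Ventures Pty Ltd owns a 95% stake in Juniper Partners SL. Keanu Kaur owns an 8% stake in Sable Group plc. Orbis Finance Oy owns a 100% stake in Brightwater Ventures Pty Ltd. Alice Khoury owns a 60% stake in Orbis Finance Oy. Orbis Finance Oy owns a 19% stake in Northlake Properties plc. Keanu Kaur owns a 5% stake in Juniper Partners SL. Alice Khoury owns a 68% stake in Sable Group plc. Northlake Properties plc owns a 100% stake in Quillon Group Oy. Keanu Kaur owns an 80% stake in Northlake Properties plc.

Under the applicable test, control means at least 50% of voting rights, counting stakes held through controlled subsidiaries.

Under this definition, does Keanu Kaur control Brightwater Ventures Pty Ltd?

No

Keanu holds 80% of Northlake, so Keanu controls Northlake.
Northlake holds 100% of Quillon, so Keanu controls Quillon.
Neither Keanu nor any entity Keanu controls holds any voting interest in Brightwater.
So Keanu does not control Brightwater.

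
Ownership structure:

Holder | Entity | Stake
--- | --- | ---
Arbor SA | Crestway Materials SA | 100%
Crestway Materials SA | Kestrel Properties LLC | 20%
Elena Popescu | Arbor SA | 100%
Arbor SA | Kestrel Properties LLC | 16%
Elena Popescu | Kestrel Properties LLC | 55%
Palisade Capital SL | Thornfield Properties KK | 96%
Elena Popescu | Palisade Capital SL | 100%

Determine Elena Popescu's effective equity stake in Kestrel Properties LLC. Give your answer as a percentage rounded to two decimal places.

91.00%

Elena reaches Kestrel along 3 paths.
Direct stake: 55% = 55%.
Via Arbor → Crestway: 100% × 100% × 20% = 20%.
Via Arbor: 100% × 16% = 16%.
Total: 55% + 20% + 16% = 91%.
Rounded: 91.00%.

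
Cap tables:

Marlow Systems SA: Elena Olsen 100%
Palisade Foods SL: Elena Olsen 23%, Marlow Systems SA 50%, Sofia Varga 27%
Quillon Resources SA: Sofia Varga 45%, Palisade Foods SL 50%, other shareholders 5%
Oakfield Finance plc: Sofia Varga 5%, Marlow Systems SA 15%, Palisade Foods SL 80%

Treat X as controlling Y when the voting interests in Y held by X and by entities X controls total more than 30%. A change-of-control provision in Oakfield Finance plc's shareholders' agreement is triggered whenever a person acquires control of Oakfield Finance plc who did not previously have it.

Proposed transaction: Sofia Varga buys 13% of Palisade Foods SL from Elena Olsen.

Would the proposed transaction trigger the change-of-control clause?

The purchase adds only to Sofia's holdings (Elena's stake shrinks), so Sofia is the only person who could newly come to control Oakfield.
Sofia holds 45% of Quillon, so Sofia controls Quillon.
In Oakfield, Sofia's side holds only 5%, not > 30%.
So before the transaction, Sofia does not control Oakfield.
After the purchase, Sofia's direct stake in Palisade rises to 27% + 13% = 40%, and Elena's stake falls to 10%.
Sofia holds 40% of Palisade, so Sofia controls Palisade.
Sofia and Palisade together hold 5% + 80% = 85% of Oakfield, so Sofia controls Oakfield.
Sofia did not control Oakfield before and does after, so the clause is triggered.

Yes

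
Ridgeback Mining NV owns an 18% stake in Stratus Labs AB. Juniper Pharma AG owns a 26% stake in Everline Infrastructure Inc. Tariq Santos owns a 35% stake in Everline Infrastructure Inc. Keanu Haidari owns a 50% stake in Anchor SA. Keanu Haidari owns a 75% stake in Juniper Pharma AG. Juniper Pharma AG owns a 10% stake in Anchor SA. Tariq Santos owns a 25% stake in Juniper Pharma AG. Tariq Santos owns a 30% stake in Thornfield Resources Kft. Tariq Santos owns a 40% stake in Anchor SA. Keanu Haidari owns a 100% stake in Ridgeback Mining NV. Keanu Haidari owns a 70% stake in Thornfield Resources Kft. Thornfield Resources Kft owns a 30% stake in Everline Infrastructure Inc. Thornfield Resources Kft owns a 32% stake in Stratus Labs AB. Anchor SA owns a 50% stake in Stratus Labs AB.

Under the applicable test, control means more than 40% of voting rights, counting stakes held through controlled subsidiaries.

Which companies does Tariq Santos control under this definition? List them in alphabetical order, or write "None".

Tariq's largest direct stake is 40% in Anchor, which does not meet the threshold.

None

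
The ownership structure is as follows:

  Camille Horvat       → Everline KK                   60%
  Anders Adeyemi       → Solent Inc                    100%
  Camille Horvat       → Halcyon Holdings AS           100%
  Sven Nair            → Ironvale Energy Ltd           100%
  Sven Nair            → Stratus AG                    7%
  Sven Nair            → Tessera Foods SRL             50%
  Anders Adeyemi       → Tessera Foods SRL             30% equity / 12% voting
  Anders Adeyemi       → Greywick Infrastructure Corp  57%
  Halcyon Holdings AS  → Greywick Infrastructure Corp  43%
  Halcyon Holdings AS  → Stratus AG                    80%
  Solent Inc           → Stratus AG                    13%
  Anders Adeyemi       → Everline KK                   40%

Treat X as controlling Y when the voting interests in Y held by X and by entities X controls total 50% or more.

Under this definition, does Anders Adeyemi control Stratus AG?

Anders holds 100% of Solent, so Anders controls Solent.
Anders holds 57% of Greywick, so Anders controls Greywick.
In Stratus, Anders's side holds only 13%, not ≥ 50%.
So Anders does not control Stratus.

No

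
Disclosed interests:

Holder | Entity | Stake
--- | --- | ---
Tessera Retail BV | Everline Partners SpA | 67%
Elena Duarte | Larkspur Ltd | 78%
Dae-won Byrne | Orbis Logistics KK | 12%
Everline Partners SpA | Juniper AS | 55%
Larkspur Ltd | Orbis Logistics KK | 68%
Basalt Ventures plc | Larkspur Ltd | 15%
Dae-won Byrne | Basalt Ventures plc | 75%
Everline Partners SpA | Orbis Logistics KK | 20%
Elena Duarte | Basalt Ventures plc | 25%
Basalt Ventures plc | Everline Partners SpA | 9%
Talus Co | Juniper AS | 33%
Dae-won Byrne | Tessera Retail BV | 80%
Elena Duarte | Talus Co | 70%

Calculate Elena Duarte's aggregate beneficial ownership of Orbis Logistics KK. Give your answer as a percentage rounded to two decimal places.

Elena reaches Orbis along 3 paths.
Via Larkspur: 78% × 68% = 53.04%.
Via Basalt → Larkspur: 25% × 15% × 68% = 2.55%.
Via Basalt → Everline: 25% × 9% × 20% = 0.45%.
Total: 53.04% + 2.55% + 0.45% = 56.04%.

56.04%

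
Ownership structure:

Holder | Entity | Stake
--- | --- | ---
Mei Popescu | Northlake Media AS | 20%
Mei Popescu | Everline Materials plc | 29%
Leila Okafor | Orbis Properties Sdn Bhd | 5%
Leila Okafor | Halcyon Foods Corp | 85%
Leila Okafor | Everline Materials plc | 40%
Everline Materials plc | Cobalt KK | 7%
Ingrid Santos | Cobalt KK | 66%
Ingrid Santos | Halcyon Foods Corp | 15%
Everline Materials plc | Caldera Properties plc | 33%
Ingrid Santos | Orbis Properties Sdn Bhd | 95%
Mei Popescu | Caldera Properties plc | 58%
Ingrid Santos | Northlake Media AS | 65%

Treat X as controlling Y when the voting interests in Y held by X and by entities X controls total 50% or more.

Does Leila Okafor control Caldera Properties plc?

No

Leila holds 85% of Halcyon, so Leila controls Halcyon.
Neither Leila nor any entity Leila controls holds any voting interest in Caldera.
So Leila does not control Caldera.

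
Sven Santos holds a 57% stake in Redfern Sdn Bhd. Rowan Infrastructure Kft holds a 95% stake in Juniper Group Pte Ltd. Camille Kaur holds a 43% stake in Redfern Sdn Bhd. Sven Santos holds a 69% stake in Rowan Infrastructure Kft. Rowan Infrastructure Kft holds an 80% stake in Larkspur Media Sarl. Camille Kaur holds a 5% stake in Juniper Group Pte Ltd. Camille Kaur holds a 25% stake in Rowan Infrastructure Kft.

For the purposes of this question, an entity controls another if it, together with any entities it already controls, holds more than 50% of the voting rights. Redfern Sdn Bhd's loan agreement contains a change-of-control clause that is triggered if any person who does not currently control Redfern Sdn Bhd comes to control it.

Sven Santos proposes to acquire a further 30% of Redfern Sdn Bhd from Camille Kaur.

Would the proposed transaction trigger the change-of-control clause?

The purchase adds only to Sven's holdings (Camille's stake shrinks), so Sven is the only person who could newly come to control Redfern.
Sven holds 57% of Redfern, so Sven controls Redfern.
So Sven already controls Redfern before the transaction.
After the purchase, Sven's direct stake in Redfern rises to 57% + 30% = 87%, and Camille's stake falls to 13%.
Sven controlled Redfern already, so this is not a new person acquiring control; every other person's position is unchanged or reduced.
No new person acquires control, so the clause is not triggered.

No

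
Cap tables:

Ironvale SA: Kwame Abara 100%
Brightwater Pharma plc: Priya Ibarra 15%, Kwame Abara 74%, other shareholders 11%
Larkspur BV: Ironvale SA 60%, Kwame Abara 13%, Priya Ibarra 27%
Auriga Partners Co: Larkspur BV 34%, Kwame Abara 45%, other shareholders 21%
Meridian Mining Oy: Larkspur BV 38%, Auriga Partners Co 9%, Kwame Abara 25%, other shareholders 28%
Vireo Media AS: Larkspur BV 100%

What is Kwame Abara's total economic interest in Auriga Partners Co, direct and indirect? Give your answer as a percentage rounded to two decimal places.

69.82%

Kwame reaches Auriga along 3 paths.
Via Ironvale → Larkspur: 100% × 60% × 34% = 20.4%.
Via Larkspur: 13% × 34% = 4.42%.
Direct stake: 45% = 45%.
Total: 20.4% + 4.42% + 45% = 69.82%.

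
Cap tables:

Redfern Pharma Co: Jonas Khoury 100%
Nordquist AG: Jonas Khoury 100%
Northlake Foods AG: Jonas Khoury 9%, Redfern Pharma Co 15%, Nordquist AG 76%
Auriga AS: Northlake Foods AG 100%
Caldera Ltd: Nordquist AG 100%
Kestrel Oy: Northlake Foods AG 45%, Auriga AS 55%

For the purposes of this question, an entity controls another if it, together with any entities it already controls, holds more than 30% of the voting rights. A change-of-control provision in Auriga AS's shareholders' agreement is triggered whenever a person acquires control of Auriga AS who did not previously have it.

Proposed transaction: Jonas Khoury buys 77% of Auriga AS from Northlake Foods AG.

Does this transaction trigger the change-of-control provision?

The purchase adds only to Jonas's holdings (Northlake's stake shrinks), so Jonas is the only person who could newly come to control Auriga.
Jonas holds 100% of Redfern, so Jonas controls Redfern.
Jonas holds 100% of Nordquist, so Jonas controls Nordquist.
Jonas and Redfern and Nordquist together hold 9% + 15% + 76% = 100% of Northlake, so Jonas controls Northlake.
Northlake holds 100% of Auriga, so Jonas controls Auriga.
So Jonas already controls Auriga before the transaction.
After the purchase, Jonas holds 77% of Auriga directly, and Northlake's stake falls to 23%.
Jonas controlled Auriga already, so this is not a new person acquiring control; every other person's position is unchanged or reduced.
No new person acquires control, so the clause is not triggered.

No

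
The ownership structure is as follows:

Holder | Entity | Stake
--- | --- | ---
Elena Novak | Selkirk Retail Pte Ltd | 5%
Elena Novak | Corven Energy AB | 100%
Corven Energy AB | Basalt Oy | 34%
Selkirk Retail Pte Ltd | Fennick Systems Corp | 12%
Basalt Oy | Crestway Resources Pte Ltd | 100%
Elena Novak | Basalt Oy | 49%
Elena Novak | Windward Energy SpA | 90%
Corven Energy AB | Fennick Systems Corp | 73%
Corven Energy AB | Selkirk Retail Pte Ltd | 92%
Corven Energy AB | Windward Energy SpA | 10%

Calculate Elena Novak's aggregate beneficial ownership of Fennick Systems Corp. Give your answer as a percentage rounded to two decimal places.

84.64%

Elena reaches Fennick along 3 paths.
Via Corven: 100% × 73% = 73%.
Via Selkirk: 5% × 12% = 0.6%.
Via Corven → Selkirk: 100% × 92% × 12% = 11.04%.
Total: 73% + 0.6% + 11.04% = 84.64%.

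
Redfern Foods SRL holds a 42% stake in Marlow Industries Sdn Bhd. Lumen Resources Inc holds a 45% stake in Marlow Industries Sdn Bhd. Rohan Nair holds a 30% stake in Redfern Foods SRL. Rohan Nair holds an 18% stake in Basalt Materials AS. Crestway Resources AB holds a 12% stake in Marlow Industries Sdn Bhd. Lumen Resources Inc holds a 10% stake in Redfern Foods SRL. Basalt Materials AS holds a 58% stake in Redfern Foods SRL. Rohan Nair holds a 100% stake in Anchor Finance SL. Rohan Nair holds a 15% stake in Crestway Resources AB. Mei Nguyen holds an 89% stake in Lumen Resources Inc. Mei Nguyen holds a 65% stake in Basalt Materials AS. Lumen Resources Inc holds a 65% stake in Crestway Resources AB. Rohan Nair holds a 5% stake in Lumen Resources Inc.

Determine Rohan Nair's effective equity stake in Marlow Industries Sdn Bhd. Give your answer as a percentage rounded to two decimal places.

21.63%

Rohan reaches Marlow along 6 paths.
Via Lumen: 5% × 45% = 2.25%.
Via Basalt → Redfern: 18% × 58% × 42% = 4.3848%.
Via Lumen → Redfern: 5% × 10% × 42% = 0.21%.
Via Redfern: 30% × 42% = 12.6%.
Via Lumen → Crestway: 5% × 65% × 12% = 0.39%.
Via Crestway: 15% × 12% = 1.8%.
Total: 2.25% + 4.3848% + 0.21% + 12.6% + 0.39% + 1.8% = 21.6348%.
Rounded: 21.63%.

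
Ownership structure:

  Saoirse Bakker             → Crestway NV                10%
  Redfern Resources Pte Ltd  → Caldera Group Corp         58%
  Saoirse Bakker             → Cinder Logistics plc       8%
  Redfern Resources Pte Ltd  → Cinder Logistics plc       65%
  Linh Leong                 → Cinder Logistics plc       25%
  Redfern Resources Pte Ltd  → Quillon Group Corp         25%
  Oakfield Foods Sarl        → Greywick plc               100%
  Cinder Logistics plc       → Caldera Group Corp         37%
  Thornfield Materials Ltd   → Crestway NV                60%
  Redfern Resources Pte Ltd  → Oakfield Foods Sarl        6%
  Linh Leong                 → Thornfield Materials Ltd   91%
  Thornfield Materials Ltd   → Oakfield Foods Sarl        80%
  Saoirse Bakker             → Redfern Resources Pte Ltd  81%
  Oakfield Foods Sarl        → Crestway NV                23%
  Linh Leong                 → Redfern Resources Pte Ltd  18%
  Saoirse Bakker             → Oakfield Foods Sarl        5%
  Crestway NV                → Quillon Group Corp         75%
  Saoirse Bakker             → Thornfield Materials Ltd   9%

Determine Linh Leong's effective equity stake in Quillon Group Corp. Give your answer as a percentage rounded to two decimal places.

Linh reaches Quillon along 4 paths.
Via Thornfield → Crestway: 91% × 60% × 75% = 40.95%.
Via Thornfield → Oakfield → Crestway: 91% × 80% × 23% × 75% = 12.558%.
Via Redfern → Oakfield → Crestway: 18% × 6% × 23% × 75% = 0.1863%.
Via Redfern: 18% × 25% = 4.5%.
Total: 40.95% + 12.558% + 0.1863% + 4.5% = 58.1943%.
Rounded: 58.19%.

58.19%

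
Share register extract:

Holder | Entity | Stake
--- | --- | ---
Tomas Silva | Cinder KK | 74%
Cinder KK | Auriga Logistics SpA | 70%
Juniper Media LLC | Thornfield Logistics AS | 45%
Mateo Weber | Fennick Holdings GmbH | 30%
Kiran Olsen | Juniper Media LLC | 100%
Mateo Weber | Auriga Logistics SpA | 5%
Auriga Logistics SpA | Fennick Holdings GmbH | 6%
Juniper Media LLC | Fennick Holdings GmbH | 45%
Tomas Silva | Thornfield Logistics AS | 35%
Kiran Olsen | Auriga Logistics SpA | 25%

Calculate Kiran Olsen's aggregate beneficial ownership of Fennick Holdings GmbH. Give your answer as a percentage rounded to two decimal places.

46.50%

Kiran reaches Fennick along 2 paths.
Via Juniper: 100% × 45% = 45%.
Via Auriga: 25% × 6% = 1.5%.
Total: 45% + 1.5% = 46.5%.
Rounded: 46.50%.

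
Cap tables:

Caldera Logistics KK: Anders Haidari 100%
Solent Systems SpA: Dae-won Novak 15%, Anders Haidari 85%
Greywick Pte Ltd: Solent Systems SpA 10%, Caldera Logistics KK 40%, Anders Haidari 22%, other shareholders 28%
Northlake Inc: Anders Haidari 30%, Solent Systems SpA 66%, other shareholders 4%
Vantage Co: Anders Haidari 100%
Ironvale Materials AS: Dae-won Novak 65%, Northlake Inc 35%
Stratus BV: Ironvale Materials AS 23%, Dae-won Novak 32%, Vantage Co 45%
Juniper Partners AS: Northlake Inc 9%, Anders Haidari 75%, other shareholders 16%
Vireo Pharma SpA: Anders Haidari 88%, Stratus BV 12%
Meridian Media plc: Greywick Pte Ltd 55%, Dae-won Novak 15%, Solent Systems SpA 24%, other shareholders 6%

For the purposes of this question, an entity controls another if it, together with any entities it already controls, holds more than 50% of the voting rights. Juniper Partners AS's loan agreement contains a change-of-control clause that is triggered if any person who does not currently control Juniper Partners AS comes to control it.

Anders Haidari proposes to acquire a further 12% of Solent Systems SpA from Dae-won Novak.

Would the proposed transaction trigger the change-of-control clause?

No

The purchase adds only to Anders's holdings (Dae-won's stake shrinks), so Anders is the only person who could newly come to control Juniper.
Anders holds 85% of Solent, so Anders controls Solent.
Anders and Solent together hold 30% + 66% = 96% of Northlake, so Anders controls Northlake.
Northlake and Anders together hold 9% + 75% = 84% of Juniper, so Anders controls Juniper.
So Anders already controls Juniper before the transaction.
After the purchase, Anders's direct stake in Solent rises to 85% + 12% = 97%, and Dae-won's stake falls to 3%.
Anders controlled Juniper already, so this is not a new person acquiring control; every other person's position is unchanged or reduced.
No new person acquires control, so the clause is not triggered.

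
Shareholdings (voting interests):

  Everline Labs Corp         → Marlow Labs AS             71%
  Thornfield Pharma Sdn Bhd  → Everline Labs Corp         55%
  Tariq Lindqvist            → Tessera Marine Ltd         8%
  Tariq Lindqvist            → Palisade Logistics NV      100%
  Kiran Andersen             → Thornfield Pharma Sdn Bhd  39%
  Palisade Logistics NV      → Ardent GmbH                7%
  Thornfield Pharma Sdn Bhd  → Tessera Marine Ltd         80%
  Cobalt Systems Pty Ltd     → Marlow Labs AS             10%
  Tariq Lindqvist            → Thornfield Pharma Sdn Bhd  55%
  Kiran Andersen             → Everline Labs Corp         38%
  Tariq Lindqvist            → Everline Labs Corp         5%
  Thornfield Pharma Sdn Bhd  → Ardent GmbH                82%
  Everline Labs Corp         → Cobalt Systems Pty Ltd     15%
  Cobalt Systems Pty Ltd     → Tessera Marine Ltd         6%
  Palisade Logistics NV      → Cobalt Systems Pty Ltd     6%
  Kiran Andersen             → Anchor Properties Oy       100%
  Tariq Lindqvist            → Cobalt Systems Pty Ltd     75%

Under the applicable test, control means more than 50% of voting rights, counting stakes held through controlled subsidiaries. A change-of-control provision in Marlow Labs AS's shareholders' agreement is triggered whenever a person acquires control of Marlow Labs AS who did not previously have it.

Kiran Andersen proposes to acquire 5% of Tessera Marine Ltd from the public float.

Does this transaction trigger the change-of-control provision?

No

The purchase changes only Kiran's holdings, so Kiran is the only person who could newly come to control Marlow.
Kiran holds 100% of Anchor, so Kiran controls Anchor.
Neither Kiran nor any entity Kiran controls holds any voting interest in Marlow.
So before the transaction, Kiran does not control Marlow.
After the purchase, Kiran holds 5% of Tessera directly.
Kiran's side now holds 5% of Tessera, not > 50%, so Kiran still does not control Tessera.
After the transaction, neither Kiran nor any entity Kiran controls holds a voting interest in Marlow, so Kiran still does not control it.
No new person acquires control, so the clause is not triggered.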